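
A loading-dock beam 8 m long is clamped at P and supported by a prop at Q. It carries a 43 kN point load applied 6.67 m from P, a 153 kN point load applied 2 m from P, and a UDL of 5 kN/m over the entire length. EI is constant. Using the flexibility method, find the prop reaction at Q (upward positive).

Take the reaction at Q as the redundant and release it; the primary structure is a cantilever fixed at P.
Free-end deflection of the primary structure under the applied loading (downward +):
  point load 43 at a = 6.67: Pa²(3L − a)/(6EI) = 5525/EI
  point load 153 at a = 2: Pa²(3L − a)/(6EI) = 2244/EI
  UDL 5: wL⁴/(8EI) = 2560/EI
  δ_0 = 10329/EI
Flexibility coefficient — unit upward force at Q: δ_{QQ} = L³/(3EI) = 170.7/EI.
The prop prevents deflection at Q: R_Q = δ_0/δ_{QQ} = 10329/170.7 = 60.52 kN.

R_Q = 60.52 kN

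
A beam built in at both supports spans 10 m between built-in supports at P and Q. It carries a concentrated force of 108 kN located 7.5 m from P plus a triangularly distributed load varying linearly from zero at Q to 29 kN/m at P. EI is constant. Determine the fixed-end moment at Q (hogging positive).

Take the two fixed-end moments M_P, M_Q as redundants; the released structure is the simple span PQ.
On the primary (simply-supported) span, the end slopes from the loading are:
  at P: point load 108 at a = 7.5: Pab(L + b)/(6LEI) = 421.9/EI
  at Q: point load 108 at a = 7.5: Pab(L + a)/(6LEI) = 590.6/EI
  at P: triangular load, peak 29: w₀L³/(45EI) = 644.4/EI
  at Q: triangular load, peak 29: 7w₀L³/(360EI) = 563.9/EI
  θ_P0 = 1066/EI,  θ_Q0 = 1155/EI
Flexibility coefficients: a unit moment at one end gives L/(3EI) there and L/(6EI) at the far end, so f₁₁ = f₂₂ = 3.333/EI and f₁₂ = f₂₁ = 1.667/EI.
Compatibility — zero rotation at each built-in end:
  3.333 M_P + 1.667 M_Q = 1066
  1.667 M_P + 3.333 M_Q = 1155
Solving the pair gives M_P = 195.6 kN·m and M_Q = 248.5 kN·m (hogging).

M_Q = 248.5 kN·m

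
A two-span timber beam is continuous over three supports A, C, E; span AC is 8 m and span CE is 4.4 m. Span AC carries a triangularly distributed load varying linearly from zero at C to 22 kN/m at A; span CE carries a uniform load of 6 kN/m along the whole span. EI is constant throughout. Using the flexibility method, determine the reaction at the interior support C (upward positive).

R_C = 63.02 kN

Take M_C as the redundant. Released structure: two simple spans AC and CE with a hinge at C.
End slopes at the hinge C, treating each span as simply supported:
  span AC: triangular load, peak 22: 7w₀L³/(360EI) = 219/EI
  span CE: UDL 6: wL³/(24EI) = 21.3/EI
  relative rotation θ_0 = (219 + 21.3)/EI = 240.3/EI
A unit hogging moment at C produces rotation L₁/(3EI) + L₂/(3EI) = 4.133/EI.
Compatibility: M_C·(L₁+L₂)/(3EI) = θ_0, giving M_C = 58.14 kN·m (hogging).
Span AC, ΣM about A with M_C applied at C: R_C^{AC}·8 = 234.7 + 58.14, so R_C^{AC} = 36.6 kN and R_A = 88 − 36.6 = 51.4 kN.
Span CE, ΣM about E: R_C^{CE}·4.4 = 58.08 + 58.14, so R_C^{CE} = 26.41 kN and R_E = 26.4 − 26.41 = -0.01398 kN.
R_C = 36.6 + 26.41 = 63.02 kN.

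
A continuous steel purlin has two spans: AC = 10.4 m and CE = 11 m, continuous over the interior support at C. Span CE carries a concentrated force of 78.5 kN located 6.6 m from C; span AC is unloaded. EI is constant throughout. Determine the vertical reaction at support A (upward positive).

R_A = -7.17 kN

Insert a hinge at C; M_C is the redundant, and each span becomes simply supported.
End slopes at the hinge C, treating each span as simply supported:
  span CE: point load 78.5 at a = 6.6: Pab(L + b)/(6LEI) = 531.9/EI
  relative rotation θ_0 = (0 + 531.9)/EI = 531.9/EI
A unit hogging moment at C produces rotation L₁/(3EI) + L₂/(3EI) = 7.133/EI.
Slope continuity at C: θ_0 = M_C·7.133/EI, so M_C = 531.9/7.133 = 74.57 kN·m (hogging).
Span AC, ΣM about A with M_C applied at C: R_C^{AC}·10.4 = 0 + 74.57, so R_C^{AC} = 7.17 kN and R_A = 0 − 7.17 = -7.17 kN.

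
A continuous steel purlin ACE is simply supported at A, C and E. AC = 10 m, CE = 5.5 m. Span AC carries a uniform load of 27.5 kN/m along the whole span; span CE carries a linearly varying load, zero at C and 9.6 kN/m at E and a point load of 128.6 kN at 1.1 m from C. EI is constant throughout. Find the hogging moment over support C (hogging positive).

M_C = 263.9 kN·m

Release continuity at C by inserting a hinge; the redundant is the internal moment M_C. The primary structure is two simply-supported spans AC and CE.
Rotations at C on the released spans (each span's end-slope, ×1/EI):
  span AC: UDL 27.5: wL³/(24EI) = 1146/EI
  span CE: triangular load, peak 9.6: 7w₀L³/(360EI) = 31.06/EI
  span CE: point load 128.6 at a = 1.1: Pab(L + b)/(6LEI) = 186.7/EI
  relative rotation θ_0 = (1146 + 217.8)/EI = 1364/EI
A unit hogging moment at C produces rotation L₁/(3EI) + L₂/(3EI) = 5.167/EI.
Slope continuity at C: θ_0 = M_C·5.167/EI, so M_C = 1364/5.167 = 263.9 kN·m (hogging).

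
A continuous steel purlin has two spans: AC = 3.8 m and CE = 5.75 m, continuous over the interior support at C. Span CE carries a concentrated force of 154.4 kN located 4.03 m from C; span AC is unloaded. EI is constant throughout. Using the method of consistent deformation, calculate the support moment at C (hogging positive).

Release continuity at C by inserting a hinge; the redundant is the internal moment M_C. The primary structure is two simply-supported spans AC and CE.
End slopes at the hinge C, treating each span as simply supported:
  span CE: point load 154.4 at a = 4.03: Pab(L + b)/(6LEI) = 231.7/EI
  relative rotation θ_0 = (0 + 231.7)/EI = 231.7/EI
A unit hogging moment at C produces rotation L₁/(3EI) + L₂/(3EI) = 3.183/EI.
Compatibility: M_C·(L₁+L₂)/(3EI) = θ_0, giving M_C = 72.79 kN·m (hogging).

M_C = 72.79 kN·m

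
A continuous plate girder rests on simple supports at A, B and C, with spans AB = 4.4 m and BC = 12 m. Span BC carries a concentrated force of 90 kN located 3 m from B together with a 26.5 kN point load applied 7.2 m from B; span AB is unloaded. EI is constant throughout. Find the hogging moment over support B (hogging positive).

M_B = 168.7 kN·m

Insert a hinge at B; M_B is the redundant, and each span becomes simply supported.
Rotations at B on the released spans (each span's end-slope, ×1/EI):
  span BC: point load 90 at a = 3: Pab(L + b)/(6LEI) = 708.8/EI
  span BC: point load 26.5 at a = 7.2: Pab(L + b)/(6LEI) = 213.7/EI
  relative rotation θ_0 = (0 + 922.4)/EI = 922.4/EI
A unit hogging moment at B produces rotation L₁/(3EI) + L₂/(3EI) = 5.467/EI.
Compatibility: M_B·(L₁+L₂)/(3EI) = θ_0, giving M_B = 168.7 kN·m (hogging).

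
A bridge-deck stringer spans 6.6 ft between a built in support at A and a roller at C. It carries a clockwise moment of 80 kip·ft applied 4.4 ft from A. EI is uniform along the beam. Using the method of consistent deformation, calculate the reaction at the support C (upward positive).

Take the reaction at C as the redundant and release it; the primary structure is a cantilever fixed at A.
Deflection at C on the released cantilever, summing each load's contribution:
  clockwise couple 80 at a = 4.4: M₀a(2L − a)/(2EI) = 1549/EI
Flexibility coefficient — unit upward force at C: δ_{CC} = L³/(3EI) = 95.83/EI.
Compatibility at C: δ_0 − R_C·δ_{CC} = 0, so R_C = 1549/95.83 = 16.16 kip.

R_C = 16.16 kip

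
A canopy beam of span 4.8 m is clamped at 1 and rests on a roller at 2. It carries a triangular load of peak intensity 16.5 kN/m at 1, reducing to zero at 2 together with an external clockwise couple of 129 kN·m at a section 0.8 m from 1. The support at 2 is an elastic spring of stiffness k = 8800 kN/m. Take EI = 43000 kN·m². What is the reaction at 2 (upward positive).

R_2 = 17.87 kN

Choose R_2 as the redundant. The primary structure is the cantilever fixed at 1.
Deflection at 2 on the released cantilever, summing each load's contribution:
  triangular load, peak 16.5 at the fixed end: w₀L⁴/(30EI) = 292/EI
  clockwise couple 129 at a = 0.8: M₀a(2L − a)/(2EI) = 454.1/EI
  δ_0 = 746/EI
Flexibility coefficient — unit upward force at 2: δ_{22} = L³/(3EI) = 36.86/EI.
With EI = 43000 kN·m²: δ_0 = 0.01735 m and δ_{22} = 0.000857 m/kN.
Compatibility — the spring shortens by R_2/k under the reaction it provides: δ_0 − R_2·δ_{22} = R_2/k. With 1/k = 0.000114 m/kN, R_2 = δ_0 / (δ_{22} + 1/k) = 0.01735 / (0.000857 + 0.000114) = 17.87 kN.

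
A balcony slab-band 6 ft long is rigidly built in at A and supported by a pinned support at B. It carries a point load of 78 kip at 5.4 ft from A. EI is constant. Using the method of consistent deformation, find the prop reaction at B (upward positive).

R_B = 66.34 kip

Take the reaction at B as the redundant and release it; the primary structure is a cantilever fixed at A.
Deflection at B on the released cantilever, summing each load's contribution:
  point load 78 at a = 5.4: Pa²(3L − a)/(6EI) = 4776/EI
Tip deflection under a unit load at B: L³/(3EI) = 72/EI.
Compatibility at B: δ_0 − R_B·δ_{BB} = 0, so R_B = 4776/72 = 66.34 kip.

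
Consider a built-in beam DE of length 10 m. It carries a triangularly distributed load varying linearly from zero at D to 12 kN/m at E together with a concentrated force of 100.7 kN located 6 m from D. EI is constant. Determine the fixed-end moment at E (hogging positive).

Release both end moments; the primary structure is a simply-supported span DE with redundants M_D and M_E.
Simple-span end rotations at D and E under the given loads:
  at D: triangular load, peak 12: 7w₀L³/(360EI) = 233.3/EI
  at E: triangular load, peak 12: w₀L³/(45EI) = 266.7/EI
  at D: point load 100.7 at a = 6: Pab(L + b)/(6LEI) = 563.9/EI
  at E: point load 100.7 at a = 6: Pab(L + a)/(6LEI) = 644.5/EI
  θ_D0 = 797.3/EI,  θ_E0 = 911.1/EI
Flexibility coefficients: a unit moment at one end gives L/(3EI) there and L/(6EI) at the far end, so f₁₁ = f₂₂ = 3.333/EI and f₁₂ = f₂₁ = 1.667/EI.
Compatibility — zero rotation at each built-in end:
  3.333 M_D + 1.667 M_E = 797.3
  1.667 M_D + 3.333 M_E = 911.1
Solving the pair gives M_D = 136.7 kN·m and M_E = 205 kN·m (hogging).

M_E = 205 kN·m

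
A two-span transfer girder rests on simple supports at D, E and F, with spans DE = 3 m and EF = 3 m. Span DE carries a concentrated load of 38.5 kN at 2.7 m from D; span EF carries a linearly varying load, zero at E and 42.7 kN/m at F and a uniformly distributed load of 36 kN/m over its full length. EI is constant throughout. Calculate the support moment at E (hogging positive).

M_E = 36.4 kN·m

Take M_E as the redundant. Released structure: two simple spans DE and EF with a hinge at E.
End slopes at the hinge E, treating each span as simply supported:
  span DE: point load 38.5 at a = 2.7: Pab(L + a)/(6LEI) = 9.875/EI
  span EF: triangular load, peak 42.7: 7w₀L³/(360EI) = 22.42/EI
  span EF: UDL 36: wL³/(24EI) = 40.5/EI
  relative rotation θ_0 = (9.875 + 62.92)/EI = 72.79/EI
A unit hogging moment at E produces rotation L₁/(3EI) + L₂/(3EI) = 2/EI.
Slope continuity at E: θ_0 = M_E·2/EI, so M_E = 72.79/2 = 36.4 kN·m (hogging).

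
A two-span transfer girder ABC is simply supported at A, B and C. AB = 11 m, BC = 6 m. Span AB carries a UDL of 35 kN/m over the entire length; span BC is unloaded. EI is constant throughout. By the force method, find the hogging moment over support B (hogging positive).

M_B = 342.5 kN·m

Take M_B as the redundant. Released structure: two simple spans AB and BC with a hinge at B.
End slopes at the hinge B, treating each span as simply supported:
  span AB: UDL 35: wL³/(24EI) = 1941/EI
  relative rotation θ_0 = (1941 + 0)/EI = 1941/EI
A unit hogging moment at B produces rotation L₁/(3EI) + L₂/(3EI) = 5.667/EI.
Slope continuity at B: θ_0 = M_B·5.667/EI, so M_B = 1941/5.667 = 342.5 kN·m (hogging).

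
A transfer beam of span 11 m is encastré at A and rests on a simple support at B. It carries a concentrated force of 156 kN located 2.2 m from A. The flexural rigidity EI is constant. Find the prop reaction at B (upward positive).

R_B = 8.736 kN

Remove the prop at B; the released (primary) structure is a cantilever built in at A.
Free-end deflection of the primary structure under the applied loading (downward +):
  point load 156 at a = 2.2: Pa²(3L − a)/(6EI) = 3876/EI
Flexibility coefficient — unit upward force at B: δ_{BB} = L³/(3EI) = 443.7/EI.
The prop prevents deflection at B: R_B = δ_0/δ_{BB} = 3876/443.7 = 8.736 kN.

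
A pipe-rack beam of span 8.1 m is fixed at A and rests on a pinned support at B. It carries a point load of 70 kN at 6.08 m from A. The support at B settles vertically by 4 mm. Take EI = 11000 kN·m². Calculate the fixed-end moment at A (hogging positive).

Release the roller at B. Primary structure: cantilever fixed at A.
Deflection at B on the released cantilever, summing each load's contribution:
  point load 70 at a = 6.08: Pa²(3L − a)/(6EI) = 7858/EI
Tip deflection under a unit load at B: L³/(3EI) = 177.1/EI.
With EI = 11000 kN·m²: δ_0 = 0.71435 m and δ_{BB} = 0.016104 m/kN.
Compatibility — the beam at B must follow the support down by 0.004 m: δ_0 − R_B·δ_{BB} = 0.004, so R_B = (0.71435 − 0.004)/0.016104 = 44.11 kN.
Moment equilibrium about A: M_A = Σ(load moments about A) − R_B·L = 425.6 − 44.11×8.1 = 68.31 kN·m.

M_A = 68.31 kN·m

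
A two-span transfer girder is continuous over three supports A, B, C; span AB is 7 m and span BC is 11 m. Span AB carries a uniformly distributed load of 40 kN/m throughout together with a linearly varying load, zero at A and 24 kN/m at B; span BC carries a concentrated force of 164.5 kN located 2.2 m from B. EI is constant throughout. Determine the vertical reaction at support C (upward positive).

Take M_B as the redundant. Released structure: two simple spans AB and BC with a hinge at B.
Discontinuity in slope at B on the released structure — sum the simple-span end rotations:
  span AB: UDL 40: wL³/(24EI) = 571.7/EI
  span AB: triangular load, peak 24: w₀L³/(45EI) = 182.9/EI
  span BC: point load 164.5 at a = 2.2: Pab(L + b)/(6LEI) = 955.4/EI
  relative rotation θ_0 = (754.6 + 955.4)/EI = 1710/EI
A unit hogging moment at B produces rotation L₁/(3EI) + L₂/(3EI) = 6/EI.
Slope continuity at B: θ_0 = M_B·6/EI, so M_B = 1710/6 = 285 kN·m (hogging).
Span BC, ΣM about C: R_B^{BC}·11 = 1448 + 285, so R_B^{BC} = 157.5 kN and R_C = 164.5 − 157.5 = 6.991 kN.

R_C = 6.991 kN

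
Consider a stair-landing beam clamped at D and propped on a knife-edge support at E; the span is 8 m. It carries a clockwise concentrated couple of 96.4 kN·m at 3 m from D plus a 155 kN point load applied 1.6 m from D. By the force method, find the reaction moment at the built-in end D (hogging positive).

Choose R_E as the redundant. The primary structure is the cantilever fixed at D.
Free-end deflection of the primary structure under the applied loading (downward +):
  clockwise couple 96.4 at a = 3: M₀a(2L − a)/(2EI) = 1880/EI
  point load 155 at a = 1.6: Pa²(3L − a)/(6EI) = 1481/EI
  δ_0 = 3361/EI
Tip deflection under a unit load at E: L³/(3EI) = 170.7/EI.
The prop prevents deflection at E: R_E = δ_0/δ_{EE} = 3361/170.7 = 19.69 kN.
Moment equilibrium about D: M_D = Σ(load moments about D) − R_E·L = 344.4 − 19.69×8 = 186.8 kN·m.

M_D = 186.8 kN·m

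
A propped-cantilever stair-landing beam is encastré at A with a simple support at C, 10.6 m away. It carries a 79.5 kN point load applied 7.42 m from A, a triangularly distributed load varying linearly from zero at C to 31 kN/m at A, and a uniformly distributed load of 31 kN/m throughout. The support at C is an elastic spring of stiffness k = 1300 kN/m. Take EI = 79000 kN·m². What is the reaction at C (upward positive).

R_C = 174.2 kN

Remove the prop at C; the released (primary) structure is a cantilever built in at A.
Primary-structure tip deflection at C by superposition:
  point load 79.5 at a = 7.42: Pa²(3L − a)/(6EI) = 17785/EI
  triangular load, peak 31 at the fixed end: w₀L⁴/(30EI) = 13046/EI
  UDL 31: wL⁴/(8EI) = 48921/EI
  δ_0 = 79752/EI
Flexibility coefficient — unit upward force at C: δ_{CC} = L³/(3EI) = 397/EI.
With EI = 79000 kN·m²: δ_0 = 1.0095 m and δ_{CC} = 0.005025 m/kN.
Compatibility — the spring shortens by R_C/k under the reaction it provides: δ_0 − R_C·δ_{CC} = R_C/k. With 1/k = 0.000769 m/kN, R_C = δ_0 / (δ_{CC} + 1/k) = 1.0095 / (0.005025 + 0.000769) = 174.2 kN.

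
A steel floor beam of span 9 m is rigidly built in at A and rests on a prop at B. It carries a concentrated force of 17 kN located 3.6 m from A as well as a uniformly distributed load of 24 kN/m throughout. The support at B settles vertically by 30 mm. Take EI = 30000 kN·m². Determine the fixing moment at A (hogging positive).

M_A = 305.7 kN·m

Choose R_B as the redundant. The primary structure is the cantilever fixed at A.
Free-end deflection of the primary structure under the applied loading (downward +):
  point load 17 at a = 3.6: Pa²(3L − a)/(6EI) = 859.2/EI
  UDL 24: wL⁴/(8EI) = 19683/EI
  δ_0 = 20542/EI
Tip deflection under a unit load at B: L³/(3EI) = 243/EI.
With EI = 30000 kN·m²: δ_0 = 0.68474 m and δ_{BB} = 0.0081 m/kN.
Compatibility — the beam at B must follow the support down by 0.03 m: δ_0 − R_B·δ_{BB} = 0.03, so R_B = (0.68474 − 0.03)/0.0081 = 80.83 kN.
Moment equilibrium about A: M_A = Σ(load moments about A) − R_B·L = 1033 − 80.83×9 = 305.7 kN·m.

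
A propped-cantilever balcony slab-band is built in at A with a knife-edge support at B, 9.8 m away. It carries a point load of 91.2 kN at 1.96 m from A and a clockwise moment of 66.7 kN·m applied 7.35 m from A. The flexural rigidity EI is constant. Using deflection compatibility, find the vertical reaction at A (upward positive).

Choose R_B as the redundant. The primary structure is the cantilever fixed at A.
Downward deflection at the released point B due to the loads:
  point load 91.2 at a = 1.96: Pa²(3L − a)/(6EI) = 1602/EI
  clockwise couple 66.7 at a = 7.35: M₀a(2L − a)/(2EI) = 3003/EI
  δ_0 = 4605/EI
Tip deflection under a unit load at B: L³/(3EI) = 313.7/EI.
Compatibility at B: δ_0 − R_B·δ_{BB} = 0, so R_B = 4605/313.7 = 14.68 kN.
Vertical equilibrium: R_A = ΣP − R_B = 91.2 − 14.68 = 76.52 kN.

R_A = 76.52 kN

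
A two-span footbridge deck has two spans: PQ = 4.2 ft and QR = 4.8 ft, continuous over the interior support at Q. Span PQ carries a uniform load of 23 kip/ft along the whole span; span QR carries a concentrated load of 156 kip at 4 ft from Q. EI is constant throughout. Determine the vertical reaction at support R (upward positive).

Release continuity at Q by inserting a hinge; the redundant is the internal moment M_Q. The primary structure is two simply-supported spans PQ and QR.
Rotations at Q on the released spans (each span's end-slope, ×1/EI):
  span PQ: UDL 23: wL³/(24EI) = 71/EI
  span QR: point load 156 at a = 4: Pab(L + b)/(6LEI) = 97.07/EI
  relative rotation θ_0 = (71 + 97.07)/EI = 168.1/EI
A unit hogging moment at Q produces rotation L₁/(3EI) + L₂/(3EI) = 3/EI.
Slope continuity at Q: θ_0 = M_Q·3/EI, so M_Q = 168.1/3 = 56.02 kip·ft (hogging).
Span QR, ΣM about R: R_Q^{QR}·4.8 = 124.8 + 56.02, so R_Q^{QR} = 37.67 kip and R_R = 156 − 37.67 = 118.3 kip.

R_R = 118.3 kip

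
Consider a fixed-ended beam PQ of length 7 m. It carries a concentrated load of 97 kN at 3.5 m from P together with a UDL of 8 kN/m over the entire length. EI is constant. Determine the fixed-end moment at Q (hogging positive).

M_Q = 117.5 kN·m

Take the two fixed-end moments M_P, M_Q as redundants; the released structure is the simple span PQ.
Simple-span end rotations at P and Q under the given loads:
  at P: point load 97 at a = 3.5: Pab(L + b)/(6LEI) = 297.1/EI
  at Q: point load 97 at a = 3.5: Pab(L + a)/(6LEI) = 297.1/EI
  at P: UDL 8: wL³/(24EI) = 114.3/EI
  at Q: UDL 8: wL³/(24EI) = 114.3/EI
  θ_P0 = 411.4/EI,  θ_Q0 = 411.4/EI
Flexibility coefficients: a unit moment at one end gives L/(3EI) there and L/(6EI) at the far end, so f₁₁ = f₂₂ = 2.333/EI and f₁₂ = f₂₁ = 1.167/EI.
Compatibility — zero rotation at each built-in end:
  2.333 M_P + 1.167 M_Q = 411.4
  1.167 M_P + 2.333 M_Q = 411.4
Solving the pair gives M_P = 117.5 kN·m and M_Q = 117.5 kN·m (hogging).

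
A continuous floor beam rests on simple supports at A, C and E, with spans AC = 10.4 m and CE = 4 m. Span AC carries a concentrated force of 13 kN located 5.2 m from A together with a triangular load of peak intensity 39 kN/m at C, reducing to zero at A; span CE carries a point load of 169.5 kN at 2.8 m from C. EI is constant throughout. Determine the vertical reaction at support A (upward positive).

R_A = 50.34 kN

Take M_C as the redundant. Released structure: two simple spans AC and CE with a hinge at C.
Rotations at C on the released spans (each span's end-slope, ×1/EI):
  span AC: point load 13 at a = 5.2: Pab(L + a)/(6LEI) = 87.88/EI
  span AC: triangular load, peak 39: w₀L³/(45EI) = 974.9/EI
  span CE: point load 169.5 at a = 2.8: Pab(L + b)/(6LEI) = 123.4/EI
  relative rotation θ_0 = (1063 + 123.4)/EI = 1186/EI
A unit hogging moment at C produces rotation L₁/(3EI) + L₂/(3EI) = 4.8/EI.
Compatibility: M_C·(L₁+L₂)/(3EI) = θ_0, giving M_C = 247.1 kN·m (hogging).
Span AC, ΣM about A with M_C applied at C: R_C^{AC}·10.4 = 1474 + 247.1, so R_C^{AC} = 165.5 kN and R_A = 215.8 − 165.5 = 50.34 kN.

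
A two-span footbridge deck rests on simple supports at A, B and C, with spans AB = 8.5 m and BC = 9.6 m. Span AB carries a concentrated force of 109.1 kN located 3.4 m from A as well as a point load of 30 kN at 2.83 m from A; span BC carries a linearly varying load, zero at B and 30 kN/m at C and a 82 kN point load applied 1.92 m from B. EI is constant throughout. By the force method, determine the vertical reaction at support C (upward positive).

R_C = 87.76 kN

Insert a hinge at B; M_B is the redundant, and each span becomes simply supported.
Discontinuity in slope at B on the released structure — sum the simple-span end rotations:
  span AB: point load 109.1 at a = 3.4: Pab(L + a)/(6LEI) = 441.4/EI
  span AB: point load 30 at a = 2.83: Pab(L + a)/(6LEI) = 106.9/EI
  span BC: triangular load, peak 30: 7w₀L³/(360EI) = 516.1/EI
  span BC: point load 82 at a = 1.92: Pab(L + b)/(6LEI) = 362.7/EI
  relative rotation θ_0 = (548.4 + 878.8)/EI = 1427/EI
A unit hogging moment at B produces rotation L₁/(3EI) + L₂/(3EI) = 6.033/EI.
Compatibility: M_B·(L₁+L₂)/(3EI) = θ_0, giving M_B = 236.6 kN·m (hogging).
Span BC, ΣM about C: R_B^{BC}·9.6 = 1091 + 236.6, so R_B^{BC} = 138.2 kN and R_C = 226 − 138.2 = 87.76 kN.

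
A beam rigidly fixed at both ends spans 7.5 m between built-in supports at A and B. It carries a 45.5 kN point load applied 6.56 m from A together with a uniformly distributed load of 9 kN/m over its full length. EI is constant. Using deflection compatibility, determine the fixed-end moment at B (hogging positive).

Take the two fixed-end moments M_A, M_B as redundants; the released structure is the simple span AB.
End rotations of the released simple span under the applied load (×1/EI):
  at A: point load 45.5 at a = 6.56: Pab(L + b)/(6LEI) = 52.62/EI
  at B: point load 45.5 at a = 6.56: Pab(L + a)/(6LEI) = 87.66/EI
  at A: UDL 9: wL³/(24EI) = 158.2/EI
  at B: UDL 9: wL³/(24EI) = 158.2/EI
  θ_A0 = 210.8/EI,  θ_B0 = 245.9/EI
Flexibility coefficients: a unit moment at one end gives L/(3EI) there and L/(6EI) at the far end, so f₁₁ = f₂₂ = 2.5/EI and f₁₂ = f₂₁ = 1.25/EI.
Compatibility — zero rotation at each built-in end:
  2.5 M_A + 1.25 M_B = 210.8
  1.25 M_A + 2.5 M_B = 245.9
Solving the pair gives M_A = 46.88 kN·m and M_B = 74.91 kN·m (hogging).

M_B = 74.91 kN·m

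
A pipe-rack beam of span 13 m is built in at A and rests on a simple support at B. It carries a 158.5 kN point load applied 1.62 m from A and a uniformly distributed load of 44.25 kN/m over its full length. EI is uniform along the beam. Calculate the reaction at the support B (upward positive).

R_B = 219.3 kN

Take the reaction at B as the redundant and release it; the primary structure is a cantilever fixed at A.
Primary-structure tip deflection at B by superposition:
  point load 158.5 at a = 1.62: Pa²(3L − a)/(6EI) = 2591/EI
  UDL 44.25: wL⁴/(8EI) = 157978/EI
  δ_0 = 160570/EI
Flexibility coefficient — unit upward force at B: δ_{BB} = L³/(3EI) = 732.3/EI.
Compatibility at B: δ_0 − R_B·δ_{BB} = 0, so R_B = 160570/732.3 = 219.3 kN.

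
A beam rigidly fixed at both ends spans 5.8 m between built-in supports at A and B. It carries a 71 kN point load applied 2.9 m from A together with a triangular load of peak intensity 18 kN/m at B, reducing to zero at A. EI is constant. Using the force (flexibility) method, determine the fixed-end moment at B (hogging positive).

M_B = 81.75 kN·m

Take the two fixed-end moments M_A, M_B as redundants; the released structure is the simple span AB.
End rotations of the released simple span under the applied load (×1/EI):
  at A: point load 71 at a = 2.9: Pab(L + b)/(6LEI) = 149.3/EI
  at B: point load 71 at a = 2.9: Pab(L + a)/(6LEI) = 149.3/EI
  at A: triangular load, peak 18: 7w₀L³/(360EI) = 68.29/EI
  at B: triangular load, peak 18: w₀L³/(45EI) = 78.04/EI
  θ_A0 = 217.6/EI,  θ_B0 = 227.3/EI
Flexibility coefficients: a unit moment at one end gives L/(3EI) there and L/(6EI) at the far end, so f₁₁ = f₂₂ = 1.933/EI and f₁₂ = f₂₁ = 0.9667/EI.
Compatibility — zero rotation at each built-in end:
  1.933 M_A + 0.9667 M_B = 217.6
  0.9667 M_A + 1.933 M_B = 227.3
Solving the pair gives M_A = 71.66 kN·m and M_B = 81.75 kN·m (hogging).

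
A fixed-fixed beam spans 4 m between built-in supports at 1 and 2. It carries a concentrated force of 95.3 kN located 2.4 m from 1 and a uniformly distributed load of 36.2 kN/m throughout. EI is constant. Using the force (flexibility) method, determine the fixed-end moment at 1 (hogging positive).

M_1 = 84.86 kN·m

Take the two fixed-end moments M_1, M_2 as redundants; the released structure is the simple span 12.
End rotations of the released simple span under the applied load (×1/EI):
  at 1: point load 95.3 at a = 2.4: Pab(L + b)/(6LEI) = 85.39/EI
  at 2: point load 95.3 at a = 2.4: Pab(L + a)/(6LEI) = 97.59/EI
  at 1: UDL 36.2: wL³/(24EI) = 96.53/EI
  at 2: UDL 36.2: wL³/(24EI) = 96.53/EI
  θ_10 = 181.9/EI,  θ_20 = 194.1/EI
Flexibility coefficients: a unit moment at one end gives L/(3EI) there and L/(6EI) at the far end, so f₁₁ = f₂₂ = 1.333/EI and f₁₂ = f₂₁ = 0.6667/EI.
Compatibility — zero rotation at each built-in end:
  1.333 M_1 + 0.6667 M_2 = 181.9
  0.6667 M_1 + 1.333 M_2 = 194.1
Solving the pair gives M_1 = 84.86 kN·m and M_2 = 103.2 kN·m (hogging).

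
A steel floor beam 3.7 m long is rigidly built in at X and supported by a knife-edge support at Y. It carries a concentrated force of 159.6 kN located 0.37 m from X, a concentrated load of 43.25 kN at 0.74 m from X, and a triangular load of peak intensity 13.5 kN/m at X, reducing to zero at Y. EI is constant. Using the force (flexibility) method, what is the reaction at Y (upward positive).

Remove the prop at Y; the released (primary) structure is a cantilever built in at X.
Downward deflection at the released point Y due to the loads:
  point load 159.6 at a = 0.37: Pa²(3L − a)/(6EI) = 39.07/EI
  point load 43.25 at a = 0.74: Pa²(3L − a)/(6EI) = 40.89/EI
  triangular load, peak 13.5 at the fixed end: w₀L⁴/(30EI) = 84.34/EI
  δ_0 = 164.3/EI
Flexibility coefficient — unit upward force at Y: δ_{YY} = L³/(3EI) = 16.88/EI.
The prop prevents deflection at Y: R_Y = δ_0/δ_{YY} = 164.3/16.88 = 9.731 kN.

R_Y = 9.731 kN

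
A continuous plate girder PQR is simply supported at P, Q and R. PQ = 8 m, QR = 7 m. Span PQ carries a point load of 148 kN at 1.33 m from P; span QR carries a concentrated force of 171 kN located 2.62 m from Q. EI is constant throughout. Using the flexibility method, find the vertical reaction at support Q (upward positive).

Release continuity at Q by inserting a hinge; the redundant is the internal moment M_Q. The primary structure is two simply-supported spans PQ and QR.
End slopes at the hinge Q, treating each span as simply supported:
  span PQ: point load 148 at a = 1.33: Pab(L + a)/(6LEI) = 255.2/EI
  span QR: point load 171 at a = 2.62: Pab(L + b)/(6LEI) = 531.7/EI
  relative rotation θ_0 = (255.2 + 531.7)/EI = 786.9/EI
A unit hogging moment at Q produces rotation L₁/(3EI) + L₂/(3EI) = 5/EI.
Compatibility: M_Q·(L₁+L₂)/(3EI) = θ_0, giving M_Q = 157.4 kN·m (hogging).
Span PQ, ΣM about P with M_Q applied at Q: R_Q^{PQ}·8 = 196.8 + 157.4, so R_Q^{PQ} = 44.28 kN and R_P = 148 − 44.28 = 103.7 kN.
Span QR, ΣM about R: R_Q^{QR}·7 = 749 + 157.4, so R_Q^{QR} = 129.5 kN and R_R = 171 − 129.5 = 41.52 kN.
R_Q = 44.28 + 129.5 = 173.8 kN.

R_Q = 173.8 kN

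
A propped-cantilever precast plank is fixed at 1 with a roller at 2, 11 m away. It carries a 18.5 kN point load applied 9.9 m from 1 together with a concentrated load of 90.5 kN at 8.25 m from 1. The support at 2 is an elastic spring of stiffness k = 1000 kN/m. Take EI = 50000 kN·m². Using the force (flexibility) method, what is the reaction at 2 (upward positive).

Take the reaction at 2 as the redundant and release it; the primary structure is a cantilever fixed at 1.
Downward deflection at the released point 2 due to the loads:
  point load 18.5 at a = 9.9: Pa²(3L − a)/(6EI) = 6981/EI
  point load 90.5 at a = 8.25: Pa²(3L − a)/(6EI) = 25409/EI
  δ_0 = 32389/EI
Flexibility coefficient — unit upward force at 2: δ_{22} = L³/(3EI) = 443.7/EI.
With EI = 50000 kN·m²: δ_0 = 0.64779 m and δ_{22} = 0.008873 m/kN.
Compatibility — the spring shortens by R_2/k under the reaction it provides: δ_0 − R_2·δ_{22} = R_2/k. With 1/k = 0.001 m/kN, R_2 = δ_0 / (δ_{22} + 1/k) = 0.64779 / (0.008873 + 0.001) = 65.61 kN.

R_2 = 65.61 kN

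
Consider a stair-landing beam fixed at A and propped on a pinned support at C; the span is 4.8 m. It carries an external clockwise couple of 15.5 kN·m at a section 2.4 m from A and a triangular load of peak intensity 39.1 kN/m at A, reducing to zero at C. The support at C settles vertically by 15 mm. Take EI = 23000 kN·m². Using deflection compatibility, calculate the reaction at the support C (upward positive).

R_C = 13.04 kN

Choose R_C as the redundant. The primary structure is the cantilever fixed at A.
Free-end deflection of the primary structure under the applied loading (downward +):
  clockwise couple 15.5 at a = 2.4: M₀a(2L − a)/(2EI) = 133.9/EI
  triangular load, peak 39.1 at the fixed end: w₀L⁴/(30EI) = 691.9/EI
  δ_0 = 825.8/EI
Tip deflection under a unit load at C: L³/(3EI) = 36.86/EI.
With EI = 23000 kN·m²: δ_0 = 0.035904 m and δ_{CC} = 0.001603 m/kN.
Compatibility — the beam at C must follow the support down by 0.015 m: δ_0 − R_C·δ_{CC} = 0.015, so R_C = (0.035904 − 0.015)/0.001603 = 13.04 kN.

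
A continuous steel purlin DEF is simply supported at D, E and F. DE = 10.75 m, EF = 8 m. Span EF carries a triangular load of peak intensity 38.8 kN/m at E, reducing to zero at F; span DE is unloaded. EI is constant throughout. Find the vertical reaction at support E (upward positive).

Release continuity at E by inserting a hinge; the redundant is the internal moment M_E. The primary structure is two simply-supported spans DE and EF.
Rotations at E on the released spans (each span's end-slope, ×1/EI):
  span EF: triangular load, peak 38.8: w₀L³/(45EI) = 441.5/EI
  relative rotation θ_0 = (0 + 441.5)/EI = 441.5/EI
A unit hogging moment at E produces rotation L₁/(3EI) + L₂/(3EI) = 6.25/EI.
Compatibility: M_E·(L₁+L₂)/(3EI) = θ_0, giving M_E = 70.63 kN·m (hogging).
Span DE, ΣM about D with M_E applied at E: R_E^{DE}·10.75 = 0 + 70.63, so R_E^{DE} = 6.571 kN and R_D = 0 − 6.571 = -6.571 kN.
Span EF, ΣM about F: R_E^{EF}·8 = 827.7 + 70.63, so R_E^{EF} = 112.3 kN and R_F = 155.2 − 112.3 = 42.9 kN.
R_E = 6.571 + 112.3 = 118.9 kN.

R_E = 118.9 kN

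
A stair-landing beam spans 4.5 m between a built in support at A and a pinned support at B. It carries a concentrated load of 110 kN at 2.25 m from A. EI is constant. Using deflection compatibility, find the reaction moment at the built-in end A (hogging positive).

M_A = 92.81 kN·m

Choose R_B as the redundant. The primary structure is the cantilever fixed at A.
Free-end deflection of the primary structure under the applied loading (downward +):
  point load 110 at a = 2.25: Pa²(3L − a)/(6EI) = 1044/EI
Tip deflection under a unit load at B: L³/(3EI) = 30.38/EI.
The prop prevents deflection at B: R_B = δ_0/δ_{BB} = 1044/30.38 = 34.38 kN.
Moment equilibrium about A: M_A = Σ(load moments about A) − R_B·L = 247.5 − 34.38×4.5 = 92.81 kN·m.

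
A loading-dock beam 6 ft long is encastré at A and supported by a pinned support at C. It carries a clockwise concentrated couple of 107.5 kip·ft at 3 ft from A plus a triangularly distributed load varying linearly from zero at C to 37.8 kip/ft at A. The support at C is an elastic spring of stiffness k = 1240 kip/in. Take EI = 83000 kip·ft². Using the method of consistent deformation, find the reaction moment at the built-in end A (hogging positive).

Choose R_C as the redundant. The primary structure is the cantilever fixed at A.
Free-end deflection of the primary structure under the applied loading (downward +):
  clockwise couple 107.5 at a = 3: M₀a(2L − a)/(2EI) = 1451/EI
  triangular load, peak 37.8 at the fixed end: w₀L⁴/(30EI) = 1633/EI
  δ_0 = 3084/EI
Tip deflection under a unit load at C: L³/(3EI) = 72/EI.
With EI = 83000 kip·ft²: δ_0 = 0.037159 ft and δ_{CC} = 0.000867 ft/kip.
Compatibility — the spring shortens by R_C/k under the reaction it provides: δ_0 − R_C·δ_{CC} = R_C/k. With 1/k = 1/(1240×12) ft/kip = 0.000067 ft/kip, R_C = δ_0 / (δ_{CC} + 1/k) = 0.037159 / (0.000867 + 0.000067) = 39.76 kip.
Moment equilibrium about A: M_A = Σ(load moments about A) − R_C·L = 334.3 − 39.76×6 = 95.76 kip·ft.

M_A = 95.76 kip·ft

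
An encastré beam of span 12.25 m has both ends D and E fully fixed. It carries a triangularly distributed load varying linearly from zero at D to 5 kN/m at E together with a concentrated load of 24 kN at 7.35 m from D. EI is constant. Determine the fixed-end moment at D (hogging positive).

Release both end moments; the primary structure is a simply-supported span DE with redundants M_D and M_E.
Simple-span end rotations at D and E under the given loads:
  at D: triangular load, peak 5: 7w₀L³/(360EI) = 178.7/EI
  at E: triangular load, peak 5: w₀L³/(45EI) = 204.3/EI
  at D: point load 24 at a = 7.35: Pab(L + b)/(6LEI) = 201.7/EI
  at E: point load 24 at a = 7.35: Pab(L + a)/(6LEI) = 230.5/EI
  θ_D0 = 380.4/EI,  θ_E0 = 434.7/EI
Flexibility coefficients: a unit moment at one end gives L/(3EI) there and L/(6EI) at the far end, so f₁₁ = f₂₂ = 4.083/EI and f₁₂ = f₂₁ = 2.042/EI.
Compatibility — zero rotation at each built-in end:
  4.083 M_D + 2.042 M_E = 380.4
  2.042 M_D + 4.083 M_E = 434.7
Solving the pair gives M_D = 53.23 kN·m and M_E = 79.85 kN·m (hogging).

M_D = 53.23 kN·m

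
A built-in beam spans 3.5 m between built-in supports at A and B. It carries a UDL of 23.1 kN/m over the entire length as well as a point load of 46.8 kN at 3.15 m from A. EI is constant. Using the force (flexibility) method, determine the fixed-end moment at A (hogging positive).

M_A = 25.06 kN·m

Take the two fixed-end moments M_A, M_B as redundants; the released structure is the simple span AB.
Simple-span end rotations at A and B under the given loads:
  at A: UDL 23.1: wL³/(24EI) = 41.27/EI
  at B: UDL 23.1: wL³/(24EI) = 41.27/EI
  at A: point load 46.8 at a = 3.15: Pab(L + b)/(6LEI) = 9.459/EI
  at B: point load 46.8 at a = 3.15: Pab(L + a)/(6LEI) = 16.34/EI
  θ_A0 = 50.73/EI,  θ_B0 = 57.61/EI
Flexibility coefficients: a unit moment at one end gives L/(3EI) there and L/(6EI) at the far end, so f₁₁ = f₂₂ = 1.167/EI and f₁₂ = f₂₁ = 0.5833/EI.
Compatibility — zero rotation at each built-in end:
  1.167 M_A + 0.5833 M_B = 50.73
  0.5833 M_A + 1.167 M_B = 57.61
Solving the pair gives M_A = 25.06 kN·m and M_B = 36.85 kN·m (hogging).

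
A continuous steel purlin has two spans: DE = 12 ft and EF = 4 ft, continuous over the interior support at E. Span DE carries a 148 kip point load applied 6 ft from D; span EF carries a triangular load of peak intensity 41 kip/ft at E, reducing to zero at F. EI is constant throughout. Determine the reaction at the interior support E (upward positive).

R_E = 215.6 kip

Insert a hinge at E; M_E is the redundant, and each span becomes simply supported.
End slopes at the hinge E, treating each span as simply supported:
  span DE: point load 148 at a = 6: Pab(L + a)/(6LEI) = 1332/EI
  span EF: triangular load, peak 41: w₀L³/(45EI) = 58.31/EI
  relative rotation θ_0 = (1332 + 58.31)/EI = 1390/EI
A unit hogging moment at E produces rotation L₁/(3EI) + L₂/(3EI) = 5.333/EI.
Compatibility: M_E·(L₁+L₂)/(3EI) = θ_0, giving M_E = 260.7 kip·ft (hogging).
Span DE, ΣM about D with M_E applied at E: R_E^{DE}·12 = 888 + 260.7, so R_E^{DE} = 95.72 kip and R_D = 148 − 95.72 = 52.28 kip.
Span EF, ΣM about F: R_E^{EF}·4 = 218.7 + 260.7, so R_E^{EF} = 119.8 kip and R_F = 82 − 119.8 = -37.84 kip.
R_E = 95.72 + 119.8 = 215.6 kip.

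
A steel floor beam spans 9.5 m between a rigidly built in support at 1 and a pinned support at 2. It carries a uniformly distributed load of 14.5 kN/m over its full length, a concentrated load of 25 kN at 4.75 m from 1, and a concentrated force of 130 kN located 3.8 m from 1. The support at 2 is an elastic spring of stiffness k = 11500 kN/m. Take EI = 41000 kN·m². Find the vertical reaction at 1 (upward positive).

R_1 = 207.3 kN

Remove the prop at 2; the released (primary) structure is a cantilever built in at 1.
Free-end deflection of the primary structure under the applied loading (downward +):
  UDL 14.5: wL⁴/(8EI) = 14763/EI
  point load 25 at a = 4.75: Pa²(3L − a)/(6EI) = 2233/EI
  point load 130 at a = 3.8: Pa²(3L − a)/(6EI) = 7728/EI
  δ_0 = 24723/EI
Tip deflection under a unit load at 2: L³/(3EI) = 285.8/EI.
With EI = 41000 kN·m²: δ_0 = 0.60301 m and δ_{22} = 0.006971 m/kN.
Compatibility — the spring shortens by R_2/k under the reaction it provides: δ_0 − R_2·δ_{22} = R_2/k. With 1/k = 0.000087 m/kN, R_2 = δ_0 / (δ_{22} + 1/k) = 0.60301 / (0.006971 + 0.000087) = 85.44 kN.
Vertical equilibrium: R_1 = ΣP − R_2 = 292.8 − 85.44 = 207.3 kN.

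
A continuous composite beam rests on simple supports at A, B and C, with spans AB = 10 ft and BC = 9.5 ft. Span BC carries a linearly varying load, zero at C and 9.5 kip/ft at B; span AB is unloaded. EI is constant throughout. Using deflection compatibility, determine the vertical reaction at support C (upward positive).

Take M_B as the redundant. Released structure: two simple spans AB and BC with a hinge at B.
End slopes at the hinge B, treating each span as simply supported:
  span BC: triangular load, peak 9.5: w₀L³/(45EI) = 181/EI
  relative rotation θ_0 = (0 + 181)/EI = 181/EI
A unit hogging moment at B produces rotation L₁/(3EI) + L₂/(3EI) = 6.5/EI.
Compatibility: M_B·(L₁+L₂)/(3EI) = θ_0, giving M_B = 27.85 kip·ft (hogging).
Span BC, ΣM about C: R_B^{BC}·9.5 = 285.8 + 27.85, so R_B^{BC} = 33.01 kip and R_C = 45.12 − 33.01 = 12.11 kip.

R_C = 12.11 kip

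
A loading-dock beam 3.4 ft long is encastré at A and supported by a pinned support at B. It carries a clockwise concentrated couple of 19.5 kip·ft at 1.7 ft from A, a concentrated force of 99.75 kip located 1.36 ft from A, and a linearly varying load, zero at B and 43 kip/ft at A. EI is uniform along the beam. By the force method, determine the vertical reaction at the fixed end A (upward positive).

R_A = 131 kip

Remove the prop at B; the released (primary) structure is a cantilever built in at A.
Deflection at B on the released cantilever, summing each load's contribution:
  clockwise couple 19.5 at a = 1.7: M₀a(2L − a)/(2EI) = 84.53/EI
  point load 99.75 at a = 1.36: Pa²(3L − a)/(6EI) = 271.8/EI
  triangular load, peak 43 at the fixed end: w₀L⁴/(30EI) = 191.5/EI
  δ_0 = 547.9/EI
Flexibility coefficient — unit upward force at B: δ_{BB} = L³/(3EI) = 13.1/EI.
The prop prevents deflection at B: R_B = δ_0/δ_{BB} = 547.9/13.1 = 41.82 kip.
Vertical equilibrium: R_A = ΣP − R_B = 172.8 − 41.82 = 131 kip.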